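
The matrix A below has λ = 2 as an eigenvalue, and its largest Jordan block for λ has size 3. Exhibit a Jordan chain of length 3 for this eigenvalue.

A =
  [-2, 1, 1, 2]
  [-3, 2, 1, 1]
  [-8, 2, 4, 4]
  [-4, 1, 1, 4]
A Jordan chain for λ = 2 of length 3:
v_1 = (-3, 0, -6, -3)ᵀ
v_2 = (-4, -3, -8, -4)ᵀ
v_3 = (1, 0, 0, 0)ᵀ

Let N = A − (2)·I. We want v_3 with N^3 v_3 = 0 but N^2 v_3 ≠ 0; then v_{j-1} := N · v_j for j = 3, …, 2.

Pick v_3 = (1, 0, 0, 0)ᵀ.
Then v_2 = N · v_3 = (-4, -3, -8, -4)ᵀ.
Then v_1 = N · v_2 = (-3, 0, -6, -3)ᵀ.

Sanity check: (A − (2)·I) v_1 = (0, 0, 0, 0)ᵀ = 0. ✓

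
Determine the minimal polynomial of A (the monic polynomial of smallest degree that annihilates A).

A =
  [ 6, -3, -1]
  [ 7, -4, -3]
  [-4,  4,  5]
x^3 - 7*x^2 + 15*x - 9

The characteristic polynomial is χ_A(x) = (x - 3)^2*(x - 1), so the eigenvalues are known. The minimal polynomial is
  m_A(x) = Π_λ (x − λ)^{k_λ}
where k_λ is the size of the *largest* Jordan block for λ (equivalently, the smallest k with (A − λI)^k v = 0 for every generalised eigenvector v of λ).

  λ = 1: largest Jordan block has size 1, contributing (x − 1)
  λ = 3: largest Jordan block has size 2, contributing (x − 3)^2

So m_A(x) = (x - 3)^2*(x - 1) = x^3 - 7*x^2 + 15*x - 9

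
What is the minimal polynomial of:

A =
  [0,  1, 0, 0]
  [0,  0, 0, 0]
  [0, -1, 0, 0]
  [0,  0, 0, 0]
x^2

The characteristic polynomial is χ_A(x) = x^4, so the eigenvalues are known. The minimal polynomial is
  m_A(x) = Π_λ (x − λ)^{k_λ}
where k_λ is the size of the *largest* Jordan block for λ (equivalently, the smallest k with (A − λI)^k v = 0 for every generalised eigenvector v of λ).

  λ = 0: largest Jordan block has size 2, contributing (x − 0)^2

So m_A(x) = x^2 = x^2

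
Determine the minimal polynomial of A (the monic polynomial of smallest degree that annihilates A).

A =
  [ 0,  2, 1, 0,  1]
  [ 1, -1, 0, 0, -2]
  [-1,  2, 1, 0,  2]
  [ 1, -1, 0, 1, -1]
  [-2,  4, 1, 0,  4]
x^3 - 3*x^2 + 3*x - 1

The characteristic polynomial is χ_A(x) = (x - 1)^5, so the eigenvalues are known. The minimal polynomial is
  m_A(x) = Π_λ (x − λ)^{k_λ}
where k_λ is the size of the *largest* Jordan block for λ (equivalently, the smallest k with (A − λI)^k v = 0 for every generalised eigenvector v of λ).

  λ = 1: largest Jordan block has size 3, contributing (x − 1)^3

So m_A(x) = (x - 1)^3 = x^3 - 3*x^2 + 3*x - 1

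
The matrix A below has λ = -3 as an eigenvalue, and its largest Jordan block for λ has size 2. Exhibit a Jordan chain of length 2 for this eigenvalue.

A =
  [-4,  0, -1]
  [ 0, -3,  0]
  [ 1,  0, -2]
A Jordan chain for λ = -3 of length 2:
v_1 = (-1, 0, 1)ᵀ
v_2 = (1, 0, 0)ᵀ

Let N = A − (-3)·I. We want v_2 with N^2 v_2 = 0 but N^1 v_2 ≠ 0; then v_{j-1} := N · v_j for j = 2, …, 2.

Pick v_2 = (1, 0, 0)ᵀ.
Then v_1 = N · v_2 = (-1, 0, 1)ᵀ.

Sanity check: (A − (-3)·I) v_1 = (0, 0, 0)ᵀ = 0. ✓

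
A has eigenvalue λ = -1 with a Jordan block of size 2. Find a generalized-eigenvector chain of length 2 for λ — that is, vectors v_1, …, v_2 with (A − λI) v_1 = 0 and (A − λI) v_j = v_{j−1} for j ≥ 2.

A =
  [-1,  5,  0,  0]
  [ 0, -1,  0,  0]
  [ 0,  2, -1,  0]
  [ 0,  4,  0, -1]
A Jordan chain for λ = -1 of length 2:
v_1 = (5, 0, 2, 4)ᵀ
v_2 = (0, 1, 0, 0)ᵀ

Let N = A − (-1)·I. We want v_2 with N^2 v_2 = 0 but N^1 v_2 ≠ 0; then v_{j-1} := N · v_j for j = 2, …, 2.

Pick v_2 = (0, 1, 0, 0)ᵀ.
Then v_1 = N · v_2 = (5, 0, 2, 4)ᵀ.

Sanity check: (A − (-1)·I) v_1 = (0, 0, 0, 0)ᵀ = 0. ✓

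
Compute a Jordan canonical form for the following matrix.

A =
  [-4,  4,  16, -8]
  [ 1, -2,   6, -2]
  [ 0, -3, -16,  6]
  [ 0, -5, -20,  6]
J_3(-4) ⊕ J_1(-4)

The characteristic polynomial is
  det(x·I − A) = x^4 + 16*x^3 + 96*x^2 + 256*x + 256 = (x + 4)^4

Eigenvalues and multiplicities (the geometric multiplicity of λ is n − rank(A − λI), which equals the number of Jordan blocks for λ):
  λ = -4: algebraic multiplicity = 4, geometric multiplicity = 2

Determining the block sizes for each eigenvalue:
  λ = -4: with am = 4 and gm = 2, the partition is not yet determined (e.g. several partitions of 4 into 2 parts exist). Let N = A − (-4)·I. Computing rank(N^1) = 2, rank(N^2) = 1, rank(N^3) = 0; the number of blocks of size ≥ j is rank(N^{j−1}) − rank(N^j), giving [2, 1, 1]. So we have 1 block(s) of size 3, 1 block(s) of size 1 → block sizes [3, 1]

Assembling the blocks gives a Jordan form
J =
  [-4,  1,  0,  0]
  [ 0, -4,  1,  0]
  [ 0,  0, -4,  0]
  [ 0,  0,  0, -4]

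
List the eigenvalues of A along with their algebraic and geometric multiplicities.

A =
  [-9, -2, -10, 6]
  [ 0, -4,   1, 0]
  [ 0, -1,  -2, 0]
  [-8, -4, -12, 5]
λ = -3: alg = 3, geom = 2; λ = -1: alg = 1, geom = 1

Step 1 — factor the characteristic polynomial to read off the algebraic multiplicities:
  χ_A(x) = (x + 1)*(x + 3)^3

Step 2 — compute geometric multiplicities via the rank-nullity identity g(λ) = n − rank(A − λI):
  rank(A − (-3)·I) = 2, so dim ker(A − (-3)·I) = n − 2 = 2
  rank(A − (-1)·I) = 3, so dim ker(A − (-1)·I) = n − 3 = 1

Summary:
  λ = -3: algebraic multiplicity = 3, geometric multiplicity = 2
  λ = -1: algebraic multiplicity = 1, geometric multiplicity = 1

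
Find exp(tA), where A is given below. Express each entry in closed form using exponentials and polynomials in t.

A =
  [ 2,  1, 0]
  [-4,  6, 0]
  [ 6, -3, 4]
e^{tA} =
  [-2*t*exp(4*t) + exp(4*t), t*exp(4*t), 0]
  [-4*t*exp(4*t), 2*t*exp(4*t) + exp(4*t), 0]
  [6*t*exp(4*t), -3*t*exp(4*t), exp(4*t)]

Strategy: write A = P · J · P⁻¹ where J is a Jordan canonical form, so e^{tA} = P · e^{tJ} · P⁻¹, and e^{tJ} can be computed block-by-block.

A has Jordan form
J =
  [4, 1, 0]
  [0, 4, 0]
  [0, 0, 4]
(up to reordering of blocks).

Per-block formulas:
  For a 1×1 block at λ = 4: exp(t · [4]) = [e^(4t)].
  For a 2×2 Jordan block J_2(4): exp(t · J_2(4)) = e^(4t)·(I + t·N), where N is the 2×2 nilpotent shift.

After assembling e^{tJ} and conjugating by P, we get:

e^{tA} =
  [-2*t*exp(4*t) + exp(4*t), t*exp(4*t), 0]
  [-4*t*exp(4*t), 2*t*exp(4*t) + exp(4*t), 0]
  [6*t*exp(4*t), -3*t*exp(4*t), exp(4*t)]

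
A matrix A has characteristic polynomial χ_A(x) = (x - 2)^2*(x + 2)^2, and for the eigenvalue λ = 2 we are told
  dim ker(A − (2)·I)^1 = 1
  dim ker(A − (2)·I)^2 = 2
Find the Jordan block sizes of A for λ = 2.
Block sizes for λ = 2: [2]

From the dimensions of kernels of powers, the number of Jordan blocks of size at least j is d_j − d_{j−1} where d_j = dim ker(N^j) (with d_0 = 0). Computing the differences gives [1, 1].
The number of blocks of size exactly k is (#blocks of size ≥ k) − (#blocks of size ≥ k + 1), so the partition is: 1 block(s) of size 2.
In nonincreasing order the block sizes are [2].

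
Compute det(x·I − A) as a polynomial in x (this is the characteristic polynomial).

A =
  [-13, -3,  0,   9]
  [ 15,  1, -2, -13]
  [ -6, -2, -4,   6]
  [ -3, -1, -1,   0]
x^4 + 16*x^3 + 96*x^2 + 256*x + 256

Expanding det(x·I − A) (e.g. by cofactor expansion or by noting that A is similar to its Jordan form J, which has the same characteristic polynomial as A) gives
  χ_A(x) = x^4 + 16*x^3 + 96*x^2 + 256*x + 256
which factors as (x + 4)^4. The eigenvalues (with algebraic multiplicities) are λ = -4 with multiplicity 4.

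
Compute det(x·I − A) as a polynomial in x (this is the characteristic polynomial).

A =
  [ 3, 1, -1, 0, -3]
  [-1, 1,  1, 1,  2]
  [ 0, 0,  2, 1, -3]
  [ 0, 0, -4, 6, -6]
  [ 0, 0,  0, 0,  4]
x^5 - 16*x^4 + 100*x^3 - 304*x^2 + 448*x - 256

Expanding det(x·I − A) (e.g. by cofactor expansion or by noting that A is similar to its Jordan form J, which has the same characteristic polynomial as A) gives
  χ_A(x) = x^5 - 16*x^4 + 100*x^3 - 304*x^2 + 448*x - 256
which factors as (x - 4)^3*(x - 2)^2. The eigenvalues (with algebraic multiplicities) are λ = 2 with multiplicity 2, λ = 4 with multiplicity 3.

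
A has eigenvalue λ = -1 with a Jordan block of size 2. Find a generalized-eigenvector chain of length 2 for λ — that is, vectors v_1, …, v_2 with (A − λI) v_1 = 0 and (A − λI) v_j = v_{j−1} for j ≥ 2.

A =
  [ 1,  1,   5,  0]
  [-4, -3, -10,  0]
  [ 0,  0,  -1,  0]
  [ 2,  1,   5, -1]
A Jordan chain for λ = -1 of length 2:
v_1 = (2, -4, 0, 2)ᵀ
v_2 = (1, 0, 0, 0)ᵀ

Let N = A − (-1)·I. We want v_2 with N^2 v_2 = 0 but N^1 v_2 ≠ 0; then v_{j-1} := N · v_j for j = 2, …, 2.

Pick v_2 = (1, 0, 0, 0)ᵀ.
Then v_1 = N · v_2 = (2, -4, 0, 2)ᵀ.

Sanity check: (A − (-1)·I) v_1 = (0, 0, 0, 0)ᵀ = 0. ✓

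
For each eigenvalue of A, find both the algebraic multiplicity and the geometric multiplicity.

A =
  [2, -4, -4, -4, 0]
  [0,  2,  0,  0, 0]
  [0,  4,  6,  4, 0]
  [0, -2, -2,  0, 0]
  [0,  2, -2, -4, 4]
λ = 2: alg = 3, geom = 3; λ = 4: alg = 2, geom = 2

Step 1 — factor the characteristic polynomial to read off the algebraic multiplicities:
  χ_A(x) = (x - 4)^2*(x - 2)^3

Step 2 — compute geometric multiplicities via the rank-nullity identity g(λ) = n − rank(A − λI):
  rank(A − (2)·I) = 2, so dim ker(A − (2)·I) = n − 2 = 3
  rank(A − (4)·I) = 3, so dim ker(A − (4)·I) = n − 3 = 2

Summary:
  λ = 2: algebraic multiplicity = 3, geometric multiplicity = 3
  λ = 4: algebraic multiplicity = 2, geometric multiplicity = 2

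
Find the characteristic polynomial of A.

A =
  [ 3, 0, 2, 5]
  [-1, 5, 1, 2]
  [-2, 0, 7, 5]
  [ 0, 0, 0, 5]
x^4 - 20*x^3 + 150*x^2 - 500*x + 625

Expanding det(x·I − A) (e.g. by cofactor expansion or by noting that A is similar to its Jordan form J, which has the same characteristic polynomial as A) gives
  χ_A(x) = x^4 - 20*x^3 + 150*x^2 - 500*x + 625
which factors as (x - 5)^4. The eigenvalues (with algebraic multiplicities) are λ = 5 with multiplicity 4.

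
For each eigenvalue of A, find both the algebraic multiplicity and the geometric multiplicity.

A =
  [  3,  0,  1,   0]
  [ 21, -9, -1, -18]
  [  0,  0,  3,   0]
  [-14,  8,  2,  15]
λ = 3: alg = 4, geom = 2

Step 1 — factor the characteristic polynomial to read off the algebraic multiplicities:
  χ_A(x) = (x - 3)^4

Step 2 — compute geometric multiplicities via the rank-nullity identity g(λ) = n − rank(A − λI):
  rank(A − (3)·I) = 2, so dim ker(A − (3)·I) = n − 2 = 2

Summary:
  λ = 3: algebraic multiplicity = 4, geometric multiplicity = 2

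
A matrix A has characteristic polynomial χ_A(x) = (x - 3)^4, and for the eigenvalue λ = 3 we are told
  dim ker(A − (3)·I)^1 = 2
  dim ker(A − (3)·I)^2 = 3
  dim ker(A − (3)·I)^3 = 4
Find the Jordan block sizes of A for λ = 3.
Block sizes for λ = 3: [3, 1]

From the dimensions of kernels of powers, the number of Jordan blocks of size at least j is d_j − d_{j−1} where d_j = dim ker(N^j) (with d_0 = 0). Computing the differences gives [2, 1, 1].
The number of blocks of size exactly k is (#blocks of size ≥ k) − (#blocks of size ≥ k + 1), so the partition is: 1 block(s) of size 1, 1 block(s) of size 3.
In nonincreasing order the block sizes are [3, 1].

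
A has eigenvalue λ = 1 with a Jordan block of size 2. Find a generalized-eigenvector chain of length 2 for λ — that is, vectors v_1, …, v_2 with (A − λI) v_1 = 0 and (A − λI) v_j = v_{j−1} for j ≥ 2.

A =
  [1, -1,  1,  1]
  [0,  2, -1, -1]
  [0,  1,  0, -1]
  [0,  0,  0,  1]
A Jordan chain for λ = 1 of length 2:
v_1 = (-1, 1, 1, 0)ᵀ
v_2 = (0, 1, 0, 0)ᵀ

Let N = A − (1)·I. We want v_2 with N^2 v_2 = 0 but N^1 v_2 ≠ 0; then v_{j-1} := N · v_j for j = 2, …, 2.

Pick v_2 = (0, 1, 0, 0)ᵀ.
Then v_1 = N · v_2 = (-1, 1, 1, 0)ᵀ.

Sanity check: (A − (1)·I) v_1 = (0, 0, 0, 0)ᵀ = 0. ✓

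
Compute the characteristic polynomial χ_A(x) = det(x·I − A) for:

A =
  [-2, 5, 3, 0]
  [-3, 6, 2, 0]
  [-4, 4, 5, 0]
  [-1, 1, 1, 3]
x^4 - 12*x^3 + 54*x^2 - 108*x + 81

Expanding det(x·I − A) (e.g. by cofactor expansion or by noting that A is similar to its Jordan form J, which has the same characteristic polynomial as A) gives
  χ_A(x) = x^4 - 12*x^3 + 54*x^2 - 108*x + 81
which factors as (x - 3)^4. The eigenvalues (with algebraic multiplicities) are λ = 3 with multiplicity 4.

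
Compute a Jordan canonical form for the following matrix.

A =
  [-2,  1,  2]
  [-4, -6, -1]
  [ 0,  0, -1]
J_2(-4) ⊕ J_1(-1)

The characteristic polynomial is
  det(x·I − A) = x^3 + 9*x^2 + 24*x + 16 = (x + 1)*(x + 4)^2

Eigenvalues and multiplicities (the geometric multiplicity of λ is n − rank(A − λI), which equals the number of Jordan blocks for λ):
  λ = -4: algebraic multiplicity = 2, geometric multiplicity = 1
  λ = -1: algebraic multiplicity = 1, geometric multiplicity = 1

Determining the block sizes for each eigenvalue:
  λ = -4: one block (gm = 1), so the single block has size am = 2 → block sizes [2]
  λ = -1: one block (gm = 1), so the single block has size am = 1 → block sizes [1]

Assembling the blocks gives a Jordan form
J =
  [-4,  1,  0]
  [ 0, -4,  0]
  [ 0,  0, -1]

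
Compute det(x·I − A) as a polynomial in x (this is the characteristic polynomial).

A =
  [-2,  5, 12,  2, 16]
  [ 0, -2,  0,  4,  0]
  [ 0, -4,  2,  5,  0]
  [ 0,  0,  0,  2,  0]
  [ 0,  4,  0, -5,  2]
x^5 - 2*x^4 - 8*x^3 + 16*x^2 + 16*x - 32

Expanding det(x·I − A) (e.g. by cofactor expansion or by noting that A is similar to its Jordan form J, which has the same characteristic polynomial as A) gives
  χ_A(x) = x^5 - 2*x^4 - 8*x^3 + 16*x^2 + 16*x - 32
which factors as (x - 2)^3*(x + 2)^2. The eigenvalues (with algebraic multiplicities) are λ = -2 with multiplicity 2, λ = 2 with multiplicity 3.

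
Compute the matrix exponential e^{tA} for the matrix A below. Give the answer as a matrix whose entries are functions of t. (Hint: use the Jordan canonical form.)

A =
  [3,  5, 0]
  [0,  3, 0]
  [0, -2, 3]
e^{tA} =
  [exp(3*t), 5*t*exp(3*t), 0]
  [0, exp(3*t), 0]
  [0, -2*t*exp(3*t), exp(3*t)]

Strategy: write A = P · J · P⁻¹ where J is a Jordan canonical form, so e^{tA} = P · e^{tJ} · P⁻¹, and e^{tJ} can be computed block-by-block.

A has Jordan form
J =
  [3, 1, 0]
  [0, 3, 0]
  [0, 0, 3]
(up to reordering of blocks).

Per-block formulas:
  For a 1×1 block at λ = 3: exp(t · [3]) = [e^(3t)].
  For a 2×2 Jordan block J_2(3): exp(t · J_2(3)) = e^(3t)·(I + t·N), where N is the 2×2 nilpotent shift.

After assembling e^{tJ} and conjugating by P, we get:

e^{tA} =
  [exp(3*t), 5*t*exp(3*t), 0]
  [0, exp(3*t), 0]
  [0, -2*t*exp(3*t), exp(3*t)]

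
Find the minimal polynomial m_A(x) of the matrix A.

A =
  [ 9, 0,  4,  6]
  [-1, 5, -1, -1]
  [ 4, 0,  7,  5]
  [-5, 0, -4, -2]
x^4 - 19*x^3 + 135*x^2 - 425*x + 500

The characteristic polynomial is χ_A(x) = (x - 5)^3*(x - 4), so the eigenvalues are known. The minimal polynomial is
  m_A(x) = Π_λ (x − λ)^{k_λ}
where k_λ is the size of the *largest* Jordan block for λ (equivalently, the smallest k with (A − λI)^k v = 0 for every generalised eigenvector v of λ).

  λ = 4: largest Jordan block has size 1, contributing (x − 4)
  λ = 5: largest Jordan block has size 3, contributing (x − 5)^3

So m_A(x) = (x - 5)^3*(x - 4) = x^4 - 19*x^3 + 135*x^2 - 425*x + 500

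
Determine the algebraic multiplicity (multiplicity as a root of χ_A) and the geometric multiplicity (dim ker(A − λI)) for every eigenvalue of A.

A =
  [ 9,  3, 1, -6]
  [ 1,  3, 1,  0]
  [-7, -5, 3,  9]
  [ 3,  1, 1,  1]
λ = 4: alg = 4, geom = 2

Step 1 — factor the characteristic polynomial to read off the algebraic multiplicities:
  χ_A(x) = (x - 4)^4

Step 2 — compute geometric multiplicities via the rank-nullity identity g(λ) = n − rank(A − λI):
  rank(A − (4)·I) = 2, so dim ker(A − (4)·I) = n − 2 = 2

Summary:
  λ = 4: algebraic multiplicity = 4, geometric multiplicity = 2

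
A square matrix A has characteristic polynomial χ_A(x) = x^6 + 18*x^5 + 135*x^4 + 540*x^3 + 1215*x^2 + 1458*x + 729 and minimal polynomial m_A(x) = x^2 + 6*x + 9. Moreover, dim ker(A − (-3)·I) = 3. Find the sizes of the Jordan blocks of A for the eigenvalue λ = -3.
Block sizes for λ = -3: [2, 2, 2]

Step 1 — from the characteristic polynomial, algebraic multiplicity of λ = -3 is 6. From dim ker(A − (-3)·I) = 3, there are exactly 3 Jordan blocks for λ = -3.
Step 2 — from the minimal polynomial, the factor (x + 3)^2 tells us the largest block for λ = -3 has size 2.
Step 3 — with total size 6, 3 blocks, and largest block 2, the block sizes (in nonincreasing order) are [2, 2, 2].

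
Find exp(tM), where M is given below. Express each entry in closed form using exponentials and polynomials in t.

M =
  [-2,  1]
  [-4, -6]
e^{tM} =
  [2*t*exp(-4*t) + exp(-4*t), t*exp(-4*t)]
  [-4*t*exp(-4*t), -2*t*exp(-4*t) + exp(-4*t)]

Strategy: write M = P · J · P⁻¹ where J is a Jordan canonical form, so e^{tM} = P · e^{tJ} · P⁻¹, and e^{tJ} can be computed block-by-block.

M has Jordan form
J =
  [-4,  1]
  [ 0, -4]
(up to reordering of blocks).

Per-block formulas:
  For a 2×2 Jordan block J_2(-4): exp(t · J_2(-4)) = e^(-4t)·(I + t·N), where N is the 2×2 nilpotent shift.

After assembling e^{tJ} and conjugating by P, we get:

e^{tM} =
  [2*t*exp(-4*t) + exp(-4*t), t*exp(-4*t)]
  [-4*t*exp(-4*t), -2*t*exp(-4*t) + exp(-4*t)]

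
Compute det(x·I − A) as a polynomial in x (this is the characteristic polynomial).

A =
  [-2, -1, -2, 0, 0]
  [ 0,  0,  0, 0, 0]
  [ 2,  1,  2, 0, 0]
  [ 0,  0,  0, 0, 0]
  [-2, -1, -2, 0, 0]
x^5

Expanding det(x·I − A) (e.g. by cofactor expansion or by noting that A is similar to its Jordan form J, which has the same characteristic polynomial as A) gives
  χ_A(x) = x^5
which factors as x^5. The eigenvalues (with algebraic multiplicities) are λ = 0 with multiplicity 5.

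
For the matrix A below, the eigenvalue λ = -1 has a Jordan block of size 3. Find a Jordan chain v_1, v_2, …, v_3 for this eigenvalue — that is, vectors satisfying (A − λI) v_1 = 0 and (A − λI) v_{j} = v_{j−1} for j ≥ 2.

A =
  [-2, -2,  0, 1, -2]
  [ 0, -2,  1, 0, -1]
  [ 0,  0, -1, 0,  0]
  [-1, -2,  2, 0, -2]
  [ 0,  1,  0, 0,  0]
A Jordan chain for λ = -1 of length 3:
v_1 = (0, -1, 0, 0, 1)ᵀ
v_2 = (0, 1, 0, 2, 0)ᵀ
v_3 = (0, 0, 1, 0, 0)ᵀ

Let N = A − (-1)·I. We want v_3 with N^3 v_3 = 0 but N^2 v_3 ≠ 0; then v_{j-1} := N · v_j for j = 3, …, 2.

Pick v_3 = (0, 0, 1, 0, 0)ᵀ.
Then v_2 = N · v_3 = (0, 1, 0, 2, 0)ᵀ.
Then v_1 = N · v_2 = (0, -1, 0, 0, 1)ᵀ.

Sanity check: (A − (-1)·I) v_1 = (0, 0, 0, 0, 0)ᵀ = 0. ✓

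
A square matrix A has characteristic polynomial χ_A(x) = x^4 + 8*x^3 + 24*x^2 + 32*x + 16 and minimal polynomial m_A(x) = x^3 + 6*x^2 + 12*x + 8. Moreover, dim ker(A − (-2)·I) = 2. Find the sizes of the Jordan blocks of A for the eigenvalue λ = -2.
Block sizes for λ = -2: [3, 1]

Step 1 — from the characteristic polynomial, algebraic multiplicity of λ = -2 is 4. From dim ker(A − (-2)·I) = 2, there are exactly 2 Jordan blocks for λ = -2.
Step 2 — from the minimal polynomial, the factor (x + 2)^3 tells us the largest block for λ = -2 has size 3.
Step 3 — with total size 4, 2 blocks, and largest block 3, the block sizes (in nonincreasing order) are [3, 1].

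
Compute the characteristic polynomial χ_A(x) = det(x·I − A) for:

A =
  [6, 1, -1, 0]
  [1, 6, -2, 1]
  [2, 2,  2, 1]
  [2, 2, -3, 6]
x^4 - 20*x^3 + 150*x^2 - 500*x + 625

Expanding det(x·I − A) (e.g. by cofactor expansion or by noting that A is similar to its Jordan form J, which has the same characteristic polynomial as A) gives
  χ_A(x) = x^4 - 20*x^3 + 150*x^2 - 500*x + 625
which factors as (x - 5)^4. The eigenvalues (with algebraic multiplicities) are λ = 5 with multiplicity 4.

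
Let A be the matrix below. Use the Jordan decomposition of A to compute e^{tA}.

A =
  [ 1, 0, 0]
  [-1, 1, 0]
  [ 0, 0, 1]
e^{tA} =
  [exp(t), 0, 0]
  [-t*exp(t), exp(t), 0]
  [0, 0, exp(t)]

Strategy: write A = P · J · P⁻¹ where J is a Jordan canonical form, so e^{tA} = P · e^{tJ} · P⁻¹, and e^{tJ} can be computed block-by-block.

A has Jordan form
J =
  [1, 1, 0]
  [0, 1, 0]
  [0, 0, 1]
(up to reordering of blocks).

Per-block formulas:
  For a 2×2 Jordan block J_2(1): exp(t · J_2(1)) = e^(1t)·(I + t·N), where N is the 2×2 nilpotent shift.
  For a 1×1 block at λ = 1: exp(t · [1]) = [e^(1t)].

After assembling e^{tJ} and conjugating by P, we get:

e^{tA} =
  [exp(t), 0, 0]
  [-t*exp(t), exp(t), 0]
  [0, 0, exp(t)]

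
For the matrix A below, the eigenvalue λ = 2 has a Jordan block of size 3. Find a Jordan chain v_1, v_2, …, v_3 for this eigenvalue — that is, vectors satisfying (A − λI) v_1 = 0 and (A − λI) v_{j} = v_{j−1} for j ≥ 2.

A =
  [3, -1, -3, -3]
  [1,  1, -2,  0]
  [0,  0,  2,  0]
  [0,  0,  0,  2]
A Jordan chain for λ = 2 of length 3:
v_1 = (-1, -1, 0, 0)ᵀ
v_2 = (-3, -2, 0, 0)ᵀ
v_3 = (0, 0, 1, 0)ᵀ

Let N = A − (2)·I. We want v_3 with N^3 v_3 = 0 but N^2 v_3 ≠ 0; then v_{j-1} := N · v_j for j = 3, …, 2.

Pick v_3 = (0, 0, 1, 0)ᵀ.
Then v_2 = N · v_3 = (-3, -2, 0, 0)ᵀ.
Then v_1 = N · v_2 = (-1, -1, 0, 0)ᵀ.

Sanity check: (A − (2)·I) v_1 = (0, 0, 0, 0)ᵀ = 0. ✓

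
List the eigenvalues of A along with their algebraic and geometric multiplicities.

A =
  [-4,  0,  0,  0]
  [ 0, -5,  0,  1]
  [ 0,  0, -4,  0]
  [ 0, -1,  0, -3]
λ = -4: alg = 4, geom = 3

Step 1 — factor the characteristic polynomial to read off the algebraic multiplicities:
  χ_A(x) = (x + 4)^4

Step 2 — compute geometric multiplicities via the rank-nullity identity g(λ) = n − rank(A − λI):
  rank(A − (-4)·I) = 1, so dim ker(A − (-4)·I) = n − 1 = 3

Summary:
  λ = -4: algebraic multiplicity = 4, geometric multiplicity = 3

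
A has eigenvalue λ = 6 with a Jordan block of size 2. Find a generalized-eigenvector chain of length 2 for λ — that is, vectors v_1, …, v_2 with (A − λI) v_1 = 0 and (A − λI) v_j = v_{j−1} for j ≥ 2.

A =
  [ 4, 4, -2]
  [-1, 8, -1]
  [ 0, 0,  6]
A Jordan chain for λ = 6 of length 2:
v_1 = (-2, -1, 0)ᵀ
v_2 = (1, 0, 0)ᵀ

Let N = A − (6)·I. We want v_2 with N^2 v_2 = 0 but N^1 v_2 ≠ 0; then v_{j-1} := N · v_j for j = 2, …, 2.

Pick v_2 = (1, 0, 0)ᵀ.
Then v_1 = N · v_2 = (-2, -1, 0)ᵀ.

Sanity check: (A − (6)·I) v_1 = (0, 0, 0)ᵀ = 0. ✓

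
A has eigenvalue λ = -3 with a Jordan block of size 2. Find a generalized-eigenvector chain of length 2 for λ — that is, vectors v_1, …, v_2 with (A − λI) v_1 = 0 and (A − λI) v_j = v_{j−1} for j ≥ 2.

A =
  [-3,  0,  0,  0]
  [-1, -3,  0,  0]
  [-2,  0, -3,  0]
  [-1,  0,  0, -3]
A Jordan chain for λ = -3 of length 2:
v_1 = (0, -1, -2, -1)ᵀ
v_2 = (1, 0, 0, 0)ᵀ

Let N = A − (-3)·I. We want v_2 with N^2 v_2 = 0 but N^1 v_2 ≠ 0; then v_{j-1} := N · v_j for j = 2, …, 2.

Pick v_2 = (1, 0, 0, 0)ᵀ.
Then v_1 = N · v_2 = (0, -1, -2, -1)ᵀ.

Sanity check: (A − (-3)·I) v_1 = (0, 0, 0, 0)ᵀ = 0. ✓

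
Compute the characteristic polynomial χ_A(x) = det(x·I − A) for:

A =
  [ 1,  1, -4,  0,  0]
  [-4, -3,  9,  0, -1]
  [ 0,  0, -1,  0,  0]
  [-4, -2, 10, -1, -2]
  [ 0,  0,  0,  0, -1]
x^5 + 5*x^4 + 10*x^3 + 10*x^2 + 5*x + 1

Expanding det(x·I − A) (e.g. by cofactor expansion or by noting that A is similar to its Jordan form J, which has the same characteristic polynomial as A) gives
  χ_A(x) = x^5 + 5*x^4 + 10*x^3 + 10*x^2 + 5*x + 1
which factors as (x + 1)^5. The eigenvalues (with algebraic multiplicities) are λ = -1 with multiplicity 5.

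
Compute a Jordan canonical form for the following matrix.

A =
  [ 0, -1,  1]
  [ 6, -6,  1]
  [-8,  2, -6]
J_3(-4)

The characteristic polynomial is
  det(x·I − A) = x^3 + 12*x^2 + 48*x + 64 = (x + 4)^3

Eigenvalues and multiplicities (the geometric multiplicity of λ is n − rank(A − λI), which equals the number of Jordan blocks for λ):
  λ = -4: algebraic multiplicity = 3, geometric multiplicity = 1

Determining the block sizes for each eigenvalue:
  λ = -4: one block (gm = 1), so the single block has size am = 3 → block sizes [3]

Assembling the blocks gives a Jordan form
J =
  [-4,  1,  0]
  [ 0, -4,  1]
  [ 0,  0, -4]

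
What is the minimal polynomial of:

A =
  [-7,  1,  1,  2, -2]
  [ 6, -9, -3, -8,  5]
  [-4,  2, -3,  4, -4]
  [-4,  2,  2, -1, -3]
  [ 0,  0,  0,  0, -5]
x^3 + 15*x^2 + 75*x + 125

The characteristic polynomial is χ_A(x) = (x + 5)^5, so the eigenvalues are known. The minimal polynomial is
  m_A(x) = Π_λ (x − λ)^{k_λ}
where k_λ is the size of the *largest* Jordan block for λ (equivalently, the smallest k with (A − λI)^k v = 0 for every generalised eigenvector v of λ).

  λ = -5: largest Jordan block has size 3, contributing (x + 5)^3

So m_A(x) = (x + 5)^3 = x^3 + 15*x^2 + 75*x + 125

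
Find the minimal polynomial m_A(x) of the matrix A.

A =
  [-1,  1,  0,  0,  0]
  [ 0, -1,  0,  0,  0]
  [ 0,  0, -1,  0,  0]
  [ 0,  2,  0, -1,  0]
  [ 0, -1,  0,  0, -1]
x^2 + 2*x + 1

The characteristic polynomial is χ_A(x) = (x + 1)^5, so the eigenvalues are known. The minimal polynomial is
  m_A(x) = Π_λ (x − λ)^{k_λ}
where k_λ is the size of the *largest* Jordan block for λ (equivalently, the smallest k with (A − λI)^k v = 0 for every generalised eigenvector v of λ).

  λ = -1: largest Jordan block has size 2, contributing (x + 1)^2

So m_A(x) = (x + 1)^2 = x^2 + 2*x + 1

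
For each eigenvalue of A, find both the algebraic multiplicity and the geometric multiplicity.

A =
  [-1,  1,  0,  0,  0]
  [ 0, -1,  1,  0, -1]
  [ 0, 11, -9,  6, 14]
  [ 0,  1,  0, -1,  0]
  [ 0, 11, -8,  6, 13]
λ = -1: alg = 4, geom = 2; λ = 5: alg = 1, geom = 1

Step 1 — factor the characteristic polynomial to read off the algebraic multiplicities:
  χ_A(x) = (x - 5)*(x + 1)^4

Step 2 — compute geometric multiplicities via the rank-nullity identity g(λ) = n − rank(A − λI):
  rank(A − (-1)·I) = 3, so dim ker(A − (-1)·I) = n − 3 = 2
  rank(A − (5)·I) = 4, so dim ker(A − (5)·I) = n − 4 = 1

Summary:
  λ = -1: algebraic multiplicity = 4, geometric multiplicity = 2
  λ = 5: algebraic multiplicity = 1, geometric multiplicity = 1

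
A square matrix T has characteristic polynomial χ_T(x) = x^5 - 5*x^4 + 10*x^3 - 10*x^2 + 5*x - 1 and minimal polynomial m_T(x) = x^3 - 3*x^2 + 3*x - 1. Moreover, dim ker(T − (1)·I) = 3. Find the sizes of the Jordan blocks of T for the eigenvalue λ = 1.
Block sizes for λ = 1: [3, 1, 1]

Step 1 — from the characteristic polynomial, algebraic multiplicity of λ = 1 is 5. From dim ker(T − (1)·I) = 3, there are exactly 3 Jordan blocks for λ = 1.
Step 2 — from the minimal polynomial, the factor (x − 1)^3 tells us the largest block for λ = 1 has size 3.
Step 3 — with total size 5, 3 blocks, and largest block 3, the block sizes (in nonincreasing order) are [3, 1, 1].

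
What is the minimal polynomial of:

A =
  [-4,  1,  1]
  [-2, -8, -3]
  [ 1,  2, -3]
x^3 + 15*x^2 + 75*x + 125

The characteristic polynomial is χ_A(x) = (x + 5)^3, so the eigenvalues are known. The minimal polynomial is
  m_A(x) = Π_λ (x − λ)^{k_λ}
where k_λ is the size of the *largest* Jordan block for λ (equivalently, the smallest k with (A − λI)^k v = 0 for every generalised eigenvector v of λ).

  λ = -5: largest Jordan block has size 3, contributing (x + 5)^3

So m_A(x) = (x + 5)^3 = x^3 + 15*x^2 + 75*x + 125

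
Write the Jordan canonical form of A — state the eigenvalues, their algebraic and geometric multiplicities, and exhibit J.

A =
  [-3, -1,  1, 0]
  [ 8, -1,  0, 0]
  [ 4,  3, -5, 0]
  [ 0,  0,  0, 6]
J_3(-3) ⊕ J_1(6)

The characteristic polynomial is
  det(x·I − A) = x^4 + 3*x^3 - 27*x^2 - 135*x - 162 = (x - 6)*(x + 3)^3

Eigenvalues and multiplicities (the geometric multiplicity of λ is n − rank(A − λI), which equals the number of Jordan blocks for λ):
  λ = -3: algebraic multiplicity = 3, geometric multiplicity = 1
  λ = 6: algebraic multiplicity = 1, geometric multiplicity = 1

Determining the block sizes for each eigenvalue:
  λ = -3: one block (gm = 1), so the single block has size am = 3 → block sizes [3]
  λ = 6: one block (gm = 1), so the single block has size am = 1 → block sizes [1]

Assembling the blocks gives a Jordan form
J =
  [-3,  1,  0, 0]
  [ 0, -3,  1, 0]
  [ 0,  0, -3, 0]
  [ 0,  0,  0, 6]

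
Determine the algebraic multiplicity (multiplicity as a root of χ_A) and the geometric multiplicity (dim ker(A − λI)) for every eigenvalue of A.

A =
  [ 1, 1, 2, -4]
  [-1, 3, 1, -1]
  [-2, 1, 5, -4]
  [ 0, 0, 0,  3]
λ = 3: alg = 4, geom = 2

Step 1 — factor the characteristic polynomial to read off the algebraic multiplicities:
  χ_A(x) = (x - 3)^4

Step 2 — compute geometric multiplicities via the rank-nullity identity g(λ) = n − rank(A − λI):
  rank(A − (3)·I) = 2, so dim ker(A − (3)·I) = n − 2 = 2

Summary:
  λ = 3: algebraic multiplicity = 4, geometric multiplicity = 2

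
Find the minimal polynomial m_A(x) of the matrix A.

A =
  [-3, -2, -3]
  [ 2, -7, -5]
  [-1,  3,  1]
x^3 + 9*x^2 + 27*x + 27

The characteristic polynomial is χ_A(x) = (x + 3)^3, so the eigenvalues are known. The minimal polynomial is
  m_A(x) = Π_λ (x − λ)^{k_λ}
where k_λ is the size of the *largest* Jordan block for λ (equivalently, the smallest k with (A − λI)^k v = 0 for every generalised eigenvector v of λ).

  λ = -3: largest Jordan block has size 3, contributing (x + 3)^3

So m_A(x) = (x + 3)^3 = x^3 + 9*x^2 + 27*x + 27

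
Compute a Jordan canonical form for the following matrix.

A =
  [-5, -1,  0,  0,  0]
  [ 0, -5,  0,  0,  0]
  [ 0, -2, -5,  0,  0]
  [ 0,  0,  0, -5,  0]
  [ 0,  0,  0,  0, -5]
J_2(-5) ⊕ J_1(-5) ⊕ J_1(-5) ⊕ J_1(-5)

The characteristic polynomial is
  det(x·I − A) = x^5 + 25*x^4 + 250*x^3 + 1250*x^2 + 3125*x + 3125 = (x + 5)^5

Eigenvalues and multiplicities (the geometric multiplicity of λ is n − rank(A − λI), which equals the number of Jordan blocks for λ):
  λ = -5: algebraic multiplicity = 5, geometric multiplicity = 4

Determining the block sizes for each eigenvalue:
  λ = -5: 4 blocks summing to 5 forces exactly one block of size 2 and the rest size 1 → block sizes [2, 1, 1, 1]

Assembling the blocks gives a Jordan form
J =
  [-5,  1,  0,  0,  0]
  [ 0, -5,  0,  0,  0]
  [ 0,  0, -5,  0,  0]
  [ 0,  0,  0, -5,  0]
  [ 0,  0,  0,  0, -5]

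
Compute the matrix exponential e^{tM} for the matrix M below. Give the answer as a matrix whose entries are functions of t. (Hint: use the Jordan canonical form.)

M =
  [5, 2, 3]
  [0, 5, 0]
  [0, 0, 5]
e^{tM} =
  [exp(5*t), 2*t*exp(5*t), 3*t*exp(5*t)]
  [0, exp(5*t), 0]
  [0, 0, exp(5*t)]

Strategy: write M = P · J · P⁻¹ where J is a Jordan canonical form, so e^{tM} = P · e^{tJ} · P⁻¹, and e^{tJ} can be computed block-by-block.

M has Jordan form
J =
  [5, 1, 0]
  [0, 5, 0]
  [0, 0, 5]
(up to reordering of blocks).

Per-block formulas:
  For a 1×1 block at λ = 5: exp(t · [5]) = [e^(5t)].
  For a 2×2 Jordan block J_2(5): exp(t · J_2(5)) = e^(5t)·(I + t·N), where N is the 2×2 nilpotent shift.

After assembling e^{tJ} and conjugating by P, we get:

e^{tM} =
  [exp(5*t), 2*t*exp(5*t), 3*t*exp(5*t)]
  [0, exp(5*t), 0]
  [0, 0, exp(5*t)]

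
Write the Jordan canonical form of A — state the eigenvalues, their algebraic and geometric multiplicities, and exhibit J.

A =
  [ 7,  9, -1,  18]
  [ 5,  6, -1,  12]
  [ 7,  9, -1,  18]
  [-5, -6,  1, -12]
J_3(0) ⊕ J_1(0)

The characteristic polynomial is
  det(x·I − A) = x^4

Eigenvalues and multiplicities (the geometric multiplicity of λ is n − rank(A − λI), which equals the number of Jordan blocks for λ):
  λ = 0: algebraic multiplicity = 4, geometric multiplicity = 2

Determining the block sizes for each eigenvalue:
  λ = 0: with am = 4 and gm = 2, the partition is not yet determined (e.g. several partitions of 4 into 2 parts exist). Let N = A − (0)·I. Computing rank(N^1) = 2, rank(N^2) = 1, rank(N^3) = 0; the number of blocks of size ≥ j is rank(N^{j−1}) − rank(N^j), giving [2, 1, 1]. So we have 1 block(s) of size 3, 1 block(s) of size 1 → block sizes [3, 1]

Assembling the blocks gives a Jordan form
J =
  [0, 1, 0, 0]
  [0, 0, 1, 0]
  [0, 0, 0, 0]
  [0, 0, 0, 0]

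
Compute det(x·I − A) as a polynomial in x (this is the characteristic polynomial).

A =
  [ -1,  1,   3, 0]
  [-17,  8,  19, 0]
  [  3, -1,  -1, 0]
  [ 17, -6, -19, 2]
x^4 - 8*x^3 + 24*x^2 - 32*x + 16

Expanding det(x·I − A) (e.g. by cofactor expansion or by noting that A is similar to its Jordan form J, which has the same characteristic polynomial as A) gives
  χ_A(x) = x^4 - 8*x^3 + 24*x^2 - 32*x + 16
which factors as (x - 2)^4. The eigenvalues (with algebraic multiplicities) are λ = 2 with multiplicity 4.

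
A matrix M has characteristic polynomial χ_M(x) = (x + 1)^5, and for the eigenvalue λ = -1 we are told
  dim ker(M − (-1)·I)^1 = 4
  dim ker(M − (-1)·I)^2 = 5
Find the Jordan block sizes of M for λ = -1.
Block sizes for λ = -1: [2, 1, 1, 1]

From the dimensions of kernels of powers, the number of Jordan blocks of size at least j is d_j − d_{j−1} where d_j = dim ker(N^j) (with d_0 = 0). Computing the differences gives [4, 1].
The number of blocks of size exactly k is (#blocks of size ≥ k) − (#blocks of size ≥ k + 1), so the partition is: 3 block(s) of size 1, 1 block(s) of size 2.
In nonincreasing order the block sizes are [2, 1, 1, 1].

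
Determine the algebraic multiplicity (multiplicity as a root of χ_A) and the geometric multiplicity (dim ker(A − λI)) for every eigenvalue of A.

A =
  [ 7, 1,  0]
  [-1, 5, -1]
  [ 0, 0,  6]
λ = 6: alg = 3, geom = 1

Step 1 — factor the characteristic polynomial to read off the algebraic multiplicities:
  χ_A(x) = (x - 6)^3

Step 2 — compute geometric multiplicities via the rank-nullity identity g(λ) = n − rank(A − λI):
  rank(A − (6)·I) = 2, so dim ker(A − (6)·I) = n − 2 = 1

Summary:
  λ = 6: algebraic multiplicity = 3, geometric multiplicity = 1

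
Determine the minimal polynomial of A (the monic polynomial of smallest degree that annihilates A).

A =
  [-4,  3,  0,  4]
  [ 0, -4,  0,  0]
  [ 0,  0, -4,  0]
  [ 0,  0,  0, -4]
x^2 + 8*x + 16

The characteristic polynomial is χ_A(x) = (x + 4)^4, so the eigenvalues are known. The minimal polynomial is
  m_A(x) = Π_λ (x − λ)^{k_λ}
where k_λ is the size of the *largest* Jordan block for λ (equivalently, the smallest k with (A − λI)^k v = 0 for every generalised eigenvector v of λ).

  λ = -4: largest Jordan block has size 2, contributing (x + 4)^2

So m_A(x) = (x + 4)^2 = x^2 + 8*x + 16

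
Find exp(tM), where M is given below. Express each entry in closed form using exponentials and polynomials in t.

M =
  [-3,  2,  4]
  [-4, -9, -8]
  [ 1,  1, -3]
e^{tM} =
  [2*t*exp(-5*t) + exp(-5*t), 2*t*exp(-5*t), 4*t*exp(-5*t)]
  [-4*t*exp(-5*t), -4*t*exp(-5*t) + exp(-5*t), -8*t*exp(-5*t)]
  [t*exp(-5*t), t*exp(-5*t), 2*t*exp(-5*t) + exp(-5*t)]

Strategy: write M = P · J · P⁻¹ where J is a Jordan canonical form, so e^{tM} = P · e^{tJ} · P⁻¹, and e^{tJ} can be computed block-by-block.

M has Jordan form
J =
  [-5,  1,  0]
  [ 0, -5,  0]
  [ 0,  0, -5]
(up to reordering of blocks).

Per-block formulas:
  For a 2×2 Jordan block J_2(-5): exp(t · J_2(-5)) = e^(-5t)·(I + t·N), where N is the 2×2 nilpotent shift.
  For a 1×1 block at λ = -5: exp(t · [-5]) = [e^(-5t)].

After assembling e^{tJ} and conjugating by P, we get:

e^{tM} =
  [2*t*exp(-5*t) + exp(-5*t), 2*t*exp(-5*t), 4*t*exp(-5*t)]
  [-4*t*exp(-5*t), -4*t*exp(-5*t) + exp(-5*t), -8*t*exp(-5*t)]
  [t*exp(-5*t), t*exp(-5*t), 2*t*exp(-5*t) + exp(-5*t)]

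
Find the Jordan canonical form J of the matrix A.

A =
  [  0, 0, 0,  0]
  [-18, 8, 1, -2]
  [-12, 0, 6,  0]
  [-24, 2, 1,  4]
J_1(0) ⊕ J_2(6) ⊕ J_1(6)

The characteristic polynomial is
  det(x·I − A) = x^4 - 18*x^3 + 108*x^2 - 216*x = x*(x - 6)^3

Eigenvalues and multiplicities (the geometric multiplicity of λ is n − rank(A − λI), which equals the number of Jordan blocks for λ):
  λ = 0: algebraic multiplicity = 1, geometric multiplicity = 1
  λ = 6: algebraic multiplicity = 3, geometric multiplicity = 2

Determining the block sizes for each eigenvalue:
  λ = 0: one block (gm = 1), so the single block has size am = 1 → block sizes [1]
  λ = 6: 2 blocks summing to 3 forces exactly one block of size 2 and the rest size 1 → block sizes [2, 1]

Assembling the blocks gives a Jordan form
J =
  [0, 0, 0, 0]
  [0, 6, 1, 0]
  [0, 0, 6, 0]
  [0, 0, 0, 6]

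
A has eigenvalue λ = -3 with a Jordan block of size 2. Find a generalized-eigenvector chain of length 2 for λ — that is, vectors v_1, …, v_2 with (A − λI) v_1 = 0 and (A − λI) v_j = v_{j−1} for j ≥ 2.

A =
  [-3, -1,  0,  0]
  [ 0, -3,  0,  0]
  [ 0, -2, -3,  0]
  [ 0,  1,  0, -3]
A Jordan chain for λ = -3 of length 2:
v_1 = (-1, 0, -2, 1)ᵀ
v_2 = (0, 1, 0, 0)ᵀ

Let N = A − (-3)·I. We want v_2 with N^2 v_2 = 0 but N^1 v_2 ≠ 0; then v_{j-1} := N · v_j for j = 2, …, 2.

Pick v_2 = (0, 1, 0, 0)ᵀ.
Then v_1 = N · v_2 = (-1, 0, -2, 1)ᵀ.

Sanity check: (A − (-3)·I) v_1 = (0, 0, 0, 0)ᵀ = 0. ✓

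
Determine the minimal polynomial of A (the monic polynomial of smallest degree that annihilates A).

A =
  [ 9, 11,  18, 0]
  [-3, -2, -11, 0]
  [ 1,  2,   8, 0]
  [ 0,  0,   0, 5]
x^3 - 15*x^2 + 75*x - 125

The characteristic polynomial is χ_A(x) = (x - 5)^4, so the eigenvalues are known. The minimal polynomial is
  m_A(x) = Π_λ (x − λ)^{k_λ}
where k_λ is the size of the *largest* Jordan block for λ (equivalently, the smallest k with (A − λI)^k v = 0 for every generalised eigenvector v of λ).

  λ = 5: largest Jordan block has size 3, contributing (x − 5)^3

So m_A(x) = (x - 5)^3 = x^3 - 15*x^2 + 75*x - 125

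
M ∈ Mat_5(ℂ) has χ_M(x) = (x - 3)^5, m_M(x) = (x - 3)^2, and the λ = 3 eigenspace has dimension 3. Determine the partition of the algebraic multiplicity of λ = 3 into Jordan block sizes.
Block sizes for λ = 3: [2, 2, 1]

Step 1 — from the characteristic polynomial, algebraic multiplicity of λ = 3 is 5. From dim ker(M − (3)·I) = 3, there are exactly 3 Jordan blocks for λ = 3.
Step 2 — from the minimal polynomial, the factor (x − 3)^2 tells us the largest block for λ = 3 has size 2.
Step 3 — with total size 5, 3 blocks, and largest block 2, the block sizes (in nonincreasing order) are [2, 2, 1].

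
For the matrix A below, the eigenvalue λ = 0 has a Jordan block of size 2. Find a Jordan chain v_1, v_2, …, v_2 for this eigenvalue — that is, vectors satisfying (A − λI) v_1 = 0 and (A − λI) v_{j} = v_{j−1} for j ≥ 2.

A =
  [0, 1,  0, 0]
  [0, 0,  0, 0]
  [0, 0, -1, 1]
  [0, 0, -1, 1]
A Jordan chain for λ = 0 of length 2:
v_1 = (1, 0, 0, 0)ᵀ
v_2 = (0, 1, 0, 0)ᵀ

Let N = A − (0)·I. We want v_2 with N^2 v_2 = 0 but N^1 v_2 ≠ 0; then v_{j-1} := N · v_j for j = 2, …, 2.

Pick v_2 = (0, 1, 0, 0)ᵀ.
Then v_1 = N · v_2 = (1, 0, 0, 0)ᵀ.

Sanity check: (A − (0)·I) v_1 = (0, 0, 0, 0)ᵀ = 0. ✓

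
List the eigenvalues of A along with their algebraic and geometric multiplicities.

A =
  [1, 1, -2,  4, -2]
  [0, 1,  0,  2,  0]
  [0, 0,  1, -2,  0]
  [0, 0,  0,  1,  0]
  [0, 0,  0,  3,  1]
λ = 1: alg = 5, geom = 3

Step 1 — factor the characteristic polynomial to read off the algebraic multiplicities:
  χ_A(x) = (x - 1)^5

Step 2 — compute geometric multiplicities via the rank-nullity identity g(λ) = n − rank(A − λI):
  rank(A − (1)·I) = 2, so dim ker(A − (1)·I) = n − 2 = 3

Summary:
  λ = 1: algebraic multiplicity = 5, geometric multiplicity = 3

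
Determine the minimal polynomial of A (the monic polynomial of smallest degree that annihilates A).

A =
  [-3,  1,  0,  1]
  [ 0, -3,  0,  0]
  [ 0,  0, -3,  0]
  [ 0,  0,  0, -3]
x^2 + 6*x + 9

The characteristic polynomial is χ_A(x) = (x + 3)^4, so the eigenvalues are known. The minimal polynomial is
  m_A(x) = Π_λ (x − λ)^{k_λ}
where k_λ is the size of the *largest* Jordan block for λ (equivalently, the smallest k with (A − λI)^k v = 0 for every generalised eigenvector v of λ).

  λ = -3: largest Jordan block has size 2, contributing (x + 3)^2

So m_A(x) = (x + 3)^2 = x^2 + 6*x + 9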